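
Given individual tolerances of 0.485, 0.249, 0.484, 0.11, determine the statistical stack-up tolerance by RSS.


RSS = sqrt(0.485^2 + 0.249^2 + 0.484^2 + 0.11^2)
= sqrt(0.543582)
= 0.7373

0.7373


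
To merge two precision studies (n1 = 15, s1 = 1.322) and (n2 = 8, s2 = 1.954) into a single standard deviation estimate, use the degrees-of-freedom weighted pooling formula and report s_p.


s_p = sqrt(((n1-1)*s1^2 + (n2-1)*s2^2) / (n1+n2-2))
numerator = (15-1)*1.322^2 + (8-1)*1.954^2 = 24.467576 + 26.726812 = 51.194388
denominator = 15 + 8 - 2 = 21
s_p^2 = 51.194388 / 21 = 2.437828
s_p = sqrt(2.437828) = 1.5614

1.5614


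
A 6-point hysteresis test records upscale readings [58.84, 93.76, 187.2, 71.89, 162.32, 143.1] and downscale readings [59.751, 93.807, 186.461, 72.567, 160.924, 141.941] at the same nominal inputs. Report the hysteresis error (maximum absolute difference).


|58.84 - 59.751| = 0.9110
|93.76 - 93.807| = 0.0470
|187.2 - 186.461| = 0.7390
|71.89 - 72.567| = 0.6770
|162.32 - 160.924| = 1.3960
|143.1 - 141.941| = 1.1590
hysteresis = max(diffs) = 1.3960

1.3960


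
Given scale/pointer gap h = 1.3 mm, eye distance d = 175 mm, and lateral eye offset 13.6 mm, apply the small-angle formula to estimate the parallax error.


error = h * offset / d
= 1.3 * 13.6 / 175
= 0.1010

0.1010


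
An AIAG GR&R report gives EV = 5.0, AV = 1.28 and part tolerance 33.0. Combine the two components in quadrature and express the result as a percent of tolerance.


GRR = sqrt(EV^2 + AV^2) = sqrt(5.0^2 + 1.28^2) = 5.1612402
%GRR = GRR / tol * 100 = 5.1612402 / 33.0 * 100
%GRR = 15.6401

15.6401


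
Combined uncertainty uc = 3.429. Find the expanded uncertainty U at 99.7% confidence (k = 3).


U = k * uc
U = 3 * 3.429
U = 10.2870

10.2870


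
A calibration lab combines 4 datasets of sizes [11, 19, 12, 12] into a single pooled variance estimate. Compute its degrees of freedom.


nu = sum_i (n_i - 1)
nu = ((11 - 1) + (19 - 1) + (12 - 1) + (12 - 1))
nu = 10 + 18 + 11 + 11
nu = 50

50


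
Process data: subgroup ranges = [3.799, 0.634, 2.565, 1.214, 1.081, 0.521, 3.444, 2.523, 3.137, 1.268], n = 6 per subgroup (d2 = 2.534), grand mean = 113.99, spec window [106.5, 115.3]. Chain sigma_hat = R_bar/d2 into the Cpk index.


R_bar = (3.799 + 0.634 + 2.565 + 1.214 + 1.081 + 0.521 + 3.444 + 2.523 + 3.137 + 1.268) / 10 = 2.0186
sigma = R_bar / d2 = 2.0186 / 2.534 = 0.79660616
Cp = (USL - LSL)/(6*sigma) = (115.3 - 106.5)/(6*0.79660616) = 1.8411
Cpu = (115.3 - 113.99)/(3*0.79660616) = 0.5482
Cpl = (113.99 - 106.5)/(3*0.79660616) = 3.1341
Cpk = min(Cpu, Cpl) = 0.5482

0.5482


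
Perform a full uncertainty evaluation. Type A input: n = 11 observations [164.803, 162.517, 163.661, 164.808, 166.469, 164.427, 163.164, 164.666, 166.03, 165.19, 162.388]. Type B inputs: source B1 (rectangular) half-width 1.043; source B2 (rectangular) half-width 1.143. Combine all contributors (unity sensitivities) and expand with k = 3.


mean = (164.803 + 162.517 + 163.661 + 164.808 + 166.469 + 164.427 + 163.164 + 164.666 + 166.03 + 165.19 + 162.388) / 11 = 164.3748182
s = sqrt(sum((x - mean)^2)/(n-1)) = 1.3275087
u_A = s / sqrt(n) = 1.3275087 / sqrt(11) = 0.40025893
u_B1 = 1.043 / sqrt(3) = 0.60217633
u_B2 = 1.143 / sqrt(3) = 0.65991136
uc = sqrt(0.40025893^2 + 0.60217633^2 + 0.65991136^2) = 0.97893133
U = k * uc = 3 * 0.97893133
U = 2.9368

2.9368


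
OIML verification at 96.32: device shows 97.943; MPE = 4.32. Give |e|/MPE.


e = indication - reference = 97.943 - 96.32 = 1.6230
|e| = 1.6230
ratio = |e| / MPE = 1.6230 / 4.32
ratio = 0.3757

0.3757


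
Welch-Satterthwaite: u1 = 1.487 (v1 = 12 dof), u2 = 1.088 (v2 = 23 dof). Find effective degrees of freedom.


uc = sqrt(u1^2 + u2^2) = sqrt(1.487^2 + 1.088^2) = 1.842529
v_eff = uc^4 / (u1^4/v1 + u2^4/v2)
= 1.842529^4 / (1.487^4/12 + 1.088^4/23)
= 11.525435 / 0.46836294
v_eff = 24.6079

24.6079


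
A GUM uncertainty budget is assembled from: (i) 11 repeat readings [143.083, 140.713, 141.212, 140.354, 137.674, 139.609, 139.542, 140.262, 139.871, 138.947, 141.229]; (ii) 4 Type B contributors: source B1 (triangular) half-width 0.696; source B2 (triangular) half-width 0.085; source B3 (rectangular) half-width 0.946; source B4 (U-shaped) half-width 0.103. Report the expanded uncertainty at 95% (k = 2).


mean = (143.083 + 140.713 + 141.212 + 140.354 + 137.674 + 139.609 + 139.542 + 140.262 + 139.871 + 138.947 + 141.229) / 11 = 140.2269091
s = sqrt(sum((x - mean)^2)/(n-1)) = 1.3970902
u_A = s / sqrt(n) = 1.3970902 / sqrt(11) = 0.42123854
u_B1 = 0.696 / sqrt(6) = 0.28414081
u_B2 = 0.085 / sqrt(6) = 0.034701105
u_B3 = 0.946 / sqrt(3) = 0.54617335
u_B4 = 0.103 / sqrt(2) = 0.072831998
uc = sqrt(0.42123854^2 + 0.28414081^2 + 0.034701105^2 + 0.54617335^2 + 0.072831998^2) = 0.75032786
U = k * uc = 2 * 0.75032786
U = 1.5007

1.5007


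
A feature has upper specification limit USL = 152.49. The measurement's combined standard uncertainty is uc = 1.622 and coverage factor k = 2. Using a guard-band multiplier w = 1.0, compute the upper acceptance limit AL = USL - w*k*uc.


U = k * uc = 2 * 1.622 = 3.244
guard band g = w * U = 1.0 * 3.244 = 3.244
AL = USL - g = 152.49 - 3.244
AL = 149.2460

149.2460


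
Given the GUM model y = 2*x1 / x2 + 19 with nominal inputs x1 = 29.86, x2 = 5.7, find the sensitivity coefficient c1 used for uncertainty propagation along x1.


y = 2*x1 / x2 + 19
dy/dx1 = 2/x2
Evaluate at x2 = 5.7: c1 = 2 / 5.7
c1 = 0.3509

0.3509


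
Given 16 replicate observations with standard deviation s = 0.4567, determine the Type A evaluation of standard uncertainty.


u_A = s / sqrt(n)
u_A = 0.4567 / sqrt(16)
u_A = 0.4567 / 4
u_A = 0.1142

0.1142


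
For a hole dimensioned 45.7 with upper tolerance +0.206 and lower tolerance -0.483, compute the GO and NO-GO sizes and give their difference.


GO = nominal - lower_tol (smallest hole = maximum material condition)
GO = 45.7 - 0.483 = 45.217
NO-GO = nominal + upper_tol (largest hole = least material condition)
NO-GO = 45.7 + 0.206 = 45.906
spread = NO-GO - GO = 45.906 - 45.217 = 0.6890

0.6890


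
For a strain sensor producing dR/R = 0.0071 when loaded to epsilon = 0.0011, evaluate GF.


GF = (dR/R) / epsilon
= 0.0071 / 0.0011
= 6.4545

6.4545


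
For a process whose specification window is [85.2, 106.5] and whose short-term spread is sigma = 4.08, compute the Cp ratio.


Cp = (USL - LSL) / (6 * sigma)
= (106.5 - 85.2) / (6 * 4.08)
= 21.3000 / 24.4800
= 0.8701

0.8701


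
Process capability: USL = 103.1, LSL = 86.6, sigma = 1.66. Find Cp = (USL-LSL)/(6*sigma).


Cp = (USL - LSL) / (6 * sigma)
= (103.1 - 86.6) / (6 * 1.66)
= 16.5000 / 9.9600
= 1.6566

1.6566


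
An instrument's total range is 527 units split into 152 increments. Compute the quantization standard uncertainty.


resolution = range / divisions
resolution = 527 / 152 = 3.4671053
u_res = resolution / (2*sqrt(3))
u_res = 3.4671053 / 3.4641016
u_res = 1.0009

1.0009


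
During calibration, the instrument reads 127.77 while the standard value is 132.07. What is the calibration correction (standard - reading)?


Correction = standard - reading
= 132.07 - 127.77
= 4.3000

4.3000


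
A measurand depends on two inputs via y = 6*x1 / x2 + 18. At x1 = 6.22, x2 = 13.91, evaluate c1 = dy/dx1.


y = 6*x1 / x2 + 18
dy/dx1 = 6/x2
Evaluate at x2 = 13.91: c1 = 6 / 13.91
c1 = 0.4313

0.4313


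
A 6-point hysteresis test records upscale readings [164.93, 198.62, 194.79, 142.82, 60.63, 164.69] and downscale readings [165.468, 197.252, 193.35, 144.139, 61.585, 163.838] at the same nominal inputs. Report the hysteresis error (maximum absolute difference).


|164.93 - 165.468| = 0.5380
|198.62 - 197.252| = 1.3680
|194.79 - 193.35| = 1.4400
|142.82 - 144.139| = 1.3190
|60.63 - 61.585| = 0.9550
|164.69 - 163.838| = 0.8520
hysteresis = max(diffs) = 1.4400

1.4400


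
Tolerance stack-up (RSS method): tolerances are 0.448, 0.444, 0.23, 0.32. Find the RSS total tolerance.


RSS = sqrt(0.448^2 + 0.444^2 + 0.23^2 + 0.32^2)
= sqrt(0.55314)
= 0.7437

0.7437


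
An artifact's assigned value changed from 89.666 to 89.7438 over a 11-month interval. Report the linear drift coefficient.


rate = (v2 - v1) / months
= (89.7438 - 89.666) / 11
= 0.0778 / 11
= 0.0071

0.0071


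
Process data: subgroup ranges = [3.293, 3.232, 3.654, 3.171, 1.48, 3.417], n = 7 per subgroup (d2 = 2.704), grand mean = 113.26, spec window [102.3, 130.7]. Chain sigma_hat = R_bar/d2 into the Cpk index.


R_bar = (3.293 + 3.232 + 3.654 + 3.171 + 1.48 + 3.417) / 6 = 3.0411667
sigma = R_bar / d2 = 3.0411667 / 2.704 = 1.1246918
Cp = (USL - LSL)/(6*sigma) = (130.7 - 102.3)/(6*1.1246918) = 4.2086
Cpu = (130.7 - 113.26)/(3*1.1246918) = 5.1688
Cpl = (113.26 - 102.3)/(3*1.1246918) = 3.2483
Cpk = min(Cpu, Cpl) = 3.2483

3.2483


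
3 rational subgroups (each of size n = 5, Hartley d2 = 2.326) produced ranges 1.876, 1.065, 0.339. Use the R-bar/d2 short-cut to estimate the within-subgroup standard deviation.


R_bar = (1.876 + 1.065 + 0.339) / 3
R_bar = 3.28 / 3 = 1.0933333
sigma_hat = R_bar / d2 = 1.0933333 / 2.326 = 0.4700

0.4700


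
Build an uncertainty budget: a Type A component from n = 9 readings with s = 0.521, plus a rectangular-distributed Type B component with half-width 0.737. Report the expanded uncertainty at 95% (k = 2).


u_A = s / sqrt(n) = 0.521 / sqrt(9) = 0.17366667
u_B = half_width / sqrt(3) = 0.737 / sqrt(3) = 0.42550715
uc = sqrt(u_A^2 + u_B^2) = sqrt(0.17366667^2 + 0.42550715^2) = 0.45958291
U = k * uc = 2 * 0.45958291
U = 0.9192

0.9192


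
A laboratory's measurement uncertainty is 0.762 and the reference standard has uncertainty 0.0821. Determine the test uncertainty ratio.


TUR = u_lab / u_ref
= 0.762 / 0.0821
= 9.2814

9.2814


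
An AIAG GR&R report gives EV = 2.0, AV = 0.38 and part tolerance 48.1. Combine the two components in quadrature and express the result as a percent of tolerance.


GRR = sqrt(EV^2 + AV^2) = sqrt(2.0^2 + 0.38^2) = 2.0357799
%GRR = GRR / tol * 100 = 2.0357799 / 48.1 * 100
%GRR = 4.2324

4.2324


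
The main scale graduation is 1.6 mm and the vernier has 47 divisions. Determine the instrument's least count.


LC = MSD / n_div
= 1.6 / 47
= 0.0340

0.0340


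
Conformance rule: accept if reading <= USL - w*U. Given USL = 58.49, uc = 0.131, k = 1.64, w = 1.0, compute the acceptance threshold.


U = k * uc = 1.64 * 0.131 = 0.21484
guard band g = w * U = 1.0 * 0.21484 = 0.21484
AL = USL - g = 58.49 - 0.21484
AL = 58.2752

58.2752


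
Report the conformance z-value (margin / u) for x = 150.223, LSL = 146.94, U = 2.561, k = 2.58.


u = U / k = 2.561 / 2.58 = 0.99263566
margin = |LSL - x| = |146.94 - 150.223| = 3.283
z = margin / u = 3.283 / 0.99263566
z = 3.3074

3.3074


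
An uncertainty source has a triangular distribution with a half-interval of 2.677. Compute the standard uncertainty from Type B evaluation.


u_B = half_width / sqrt(6)
u_B = 2.677 / 2.4494897
u_B = 1.0929

1.0929


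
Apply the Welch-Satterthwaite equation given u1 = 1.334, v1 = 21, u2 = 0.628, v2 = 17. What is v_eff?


uc = sqrt(u1^2 + u2^2) = sqrt(1.334^2 + 0.628^2) = 1.4744287
v_eff = uc^4 / (u1^4/v1 + u2^4/v2)
= 1.4744287^4 / (1.334^4/21 + 0.628^4/17)
= 4.7260151 / 0.15995027
v_eff = 29.5468

29.5468


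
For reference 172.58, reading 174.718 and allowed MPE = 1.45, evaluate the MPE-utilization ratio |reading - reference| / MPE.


e = indication - reference = 174.718 - 172.58 = 2.1380
|e| = 2.1380
ratio = |e| / MPE = 2.1380 / 1.45
ratio = 1.4745

1.4745


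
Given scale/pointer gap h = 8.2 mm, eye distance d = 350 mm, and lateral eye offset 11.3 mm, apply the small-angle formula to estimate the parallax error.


error = h * offset / d
= 8.2 * 11.3 / 350
= 0.2647

0.2647


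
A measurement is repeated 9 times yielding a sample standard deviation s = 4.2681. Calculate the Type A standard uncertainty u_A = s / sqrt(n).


u_A = s / sqrt(n)
u_A = 4.2681 / sqrt(9)
u_A = 4.2681 / 3
u_A = 1.4227

1.4227


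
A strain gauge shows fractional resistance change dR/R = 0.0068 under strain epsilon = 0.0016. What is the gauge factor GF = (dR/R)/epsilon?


GF = (dR/R) / epsilon
= 0.0068 / 0.0016
= 4.2500

4.2500


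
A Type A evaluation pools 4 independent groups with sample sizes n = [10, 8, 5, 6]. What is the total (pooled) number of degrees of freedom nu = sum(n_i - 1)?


nu = sum_i (n_i - 1)
nu = ((10 - 1) + (8 - 1) + (5 - 1) + (6 - 1))
nu = 9 + 7 + 4 + 5
nu = 25

25


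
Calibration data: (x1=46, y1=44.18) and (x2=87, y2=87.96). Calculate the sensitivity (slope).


slope = (y2 - y1) / (x2 - x1)
= (87.96 - 44.18) / (87 - 46)
= 43.7800 / 41
= 1.0678

1.0678


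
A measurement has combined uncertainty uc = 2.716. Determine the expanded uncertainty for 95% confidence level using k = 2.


U = k * uc
U = 2 * 2.716
U = 5.4320

5.4320


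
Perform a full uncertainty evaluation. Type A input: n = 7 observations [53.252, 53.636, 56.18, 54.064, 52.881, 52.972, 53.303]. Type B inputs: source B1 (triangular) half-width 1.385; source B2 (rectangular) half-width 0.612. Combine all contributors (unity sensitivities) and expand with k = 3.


mean = (53.252 + 53.636 + 56.18 + 54.064 + 52.881 + 52.972 + 53.303) / 7 = 53.75542857
s = sqrt(sum((x - mean)^2)/(n-1)) = 1.1419679
u_A = s / sqrt(n) = 1.1419679 / sqrt(7) = 0.4316233
u_B1 = 1.385 / sqrt(6) = 0.56542388
u_B2 = 0.612 / sqrt(3) = 0.35333836
uc = sqrt(0.4316233^2 + 0.56542388^2 + 0.35333836^2) = 0.79426119
U = k * uc = 3 * 0.79426119
U = 2.3828

2.3828


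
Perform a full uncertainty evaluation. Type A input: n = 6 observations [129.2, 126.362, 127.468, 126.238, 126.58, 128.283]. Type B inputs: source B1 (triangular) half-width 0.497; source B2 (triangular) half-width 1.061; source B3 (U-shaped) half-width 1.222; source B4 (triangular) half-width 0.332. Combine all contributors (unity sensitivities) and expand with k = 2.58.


mean = (129.2 + 126.362 + 127.468 + 126.238 + 126.58 + 128.283) / 6 = 127.3551667
s = sqrt(sum((x - mean)^2)/(n-1)) = 1.1926727
u_A = s / sqrt(n) = 1.1926727 / sqrt(6) = 0.48690659
u_B1 = 0.497 / sqrt(6) = 0.2028994
u_B2 = 1.061 / sqrt(6) = 0.43315144
u_B3 = 1.222 / sqrt(2) = 0.86408449
u_B4 = 0.332 / sqrt(6) = 0.13553843
uc = sqrt(0.48690659^2 + 0.2028994^2 + 0.43315144^2 + 0.86408449^2 + 0.13553843^2) = 1.1094499
U = k * uc = 2.58 * 1.1094499
U = 2.8624

2.8624


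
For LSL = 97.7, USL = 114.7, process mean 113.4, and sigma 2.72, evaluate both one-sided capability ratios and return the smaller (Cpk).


Cpu = (USL - mean) / (3*sigma) = (114.7 - 113.4) / (3*2.72) = 0.1593
Cpl = (mean - LSL) / (3*sigma) = (113.4 - 97.7) / (3*2.72) = 1.9240
Cpk = min(Cpu, Cpl) = 0.1593

0.1593


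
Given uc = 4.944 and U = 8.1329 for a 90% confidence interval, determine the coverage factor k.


k = U / uc
k = 8.1329 / 4.944
k = 1.645

1.645


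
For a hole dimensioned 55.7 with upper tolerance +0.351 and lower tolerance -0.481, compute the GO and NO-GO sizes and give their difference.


GO = nominal - lower_tol (smallest hole = maximum material condition)
GO = 55.7 - 0.481 = 55.219
NO-GO = nominal + upper_tol (largest hole = least material condition)
NO-GO = 55.7 + 0.351 = 56.051
spread = NO-GO - GO = 56.051 - 55.219 = 0.8320

0.8320


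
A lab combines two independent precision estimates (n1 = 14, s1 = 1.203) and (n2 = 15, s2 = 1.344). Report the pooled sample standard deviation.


s_p = sqrt(((n1-1)*s1^2 + (n2-1)*s2^2) / (n1+n2-2))
numerator = (14-1)*1.203^2 + (15-1)*1.344^2 = 18.813717 + 25.288704 = 44.102421
denominator = 14 + 15 - 2 = 27
s_p^2 = 44.102421 / 27 = 1.633423
s_p = sqrt(1.633423) = 1.2781

1.2781


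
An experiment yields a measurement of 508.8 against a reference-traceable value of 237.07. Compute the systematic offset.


Systematic error = measured - true
= 508.8 - 237.07
= 271.7300

271.7300


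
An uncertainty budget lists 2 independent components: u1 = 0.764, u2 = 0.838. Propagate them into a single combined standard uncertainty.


uc = sqrt(0.764^2 + 0.838^2)
uc = sqrt(1.28594)
uc = 1.1340

1.1340


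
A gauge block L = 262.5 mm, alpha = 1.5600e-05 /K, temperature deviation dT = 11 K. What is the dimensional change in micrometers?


dL = L * alpha * dT
= 262.5 * 1.5600e-05 * 11
= 0.0450450 mm
dL_um = 0.0450450 * 1000 = 45.0450 um

45.0450


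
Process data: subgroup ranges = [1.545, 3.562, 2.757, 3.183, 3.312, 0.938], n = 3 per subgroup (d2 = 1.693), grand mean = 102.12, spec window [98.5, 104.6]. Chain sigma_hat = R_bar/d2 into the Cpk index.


R_bar = (1.545 + 3.562 + 2.757 + 3.183 + 3.312 + 0.938) / 6 = 2.5495
sigma = R_bar / d2 = 2.5495 / 1.693 = 1.5059067
Cp = (USL - LSL)/(6*sigma) = (104.6 - 98.5)/(6*1.5059067) = 0.6751
Cpu = (104.6 - 102.12)/(3*1.5059067) = 0.5489
Cpl = (102.12 - 98.5)/(3*1.5059067) = 0.8013
Cpk = min(Cpu, Cpl) = 0.5489

0.5489


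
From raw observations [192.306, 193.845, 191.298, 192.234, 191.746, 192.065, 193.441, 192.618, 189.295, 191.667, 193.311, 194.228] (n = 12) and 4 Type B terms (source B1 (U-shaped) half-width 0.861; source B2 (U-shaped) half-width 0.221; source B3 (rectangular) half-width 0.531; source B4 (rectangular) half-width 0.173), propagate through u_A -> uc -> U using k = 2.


mean = (192.306 + 193.845 + 191.298 + 192.234 + 191.746 + 192.065 + 193.441 + 192.618 + 189.295 + 191.667 + 193.311 + 194.228) / 12 = 192.3378333
s = sqrt(sum((x - mean)^2)/(n-1)) = 1.3250526
u_A = s / sqrt(n) = 1.3250526 / sqrt(12) = 0.38250974
u_B1 = 0.861 / sqrt(2) = 0.60881894
u_B2 = 0.221 / sqrt(2) = 0.1562706
u_B3 = 0.531 / sqrt(3) = 0.30657299
u_B4 = 0.173 / sqrt(3) = 0.099881597
uc = sqrt(0.38250974^2 + 0.60881894^2 + 0.1562706^2 + 0.30657299^2 + 0.099881597^2) = 0.80334179
U = k * uc = 2 * 0.80334179
U = 1.6067

1.6067


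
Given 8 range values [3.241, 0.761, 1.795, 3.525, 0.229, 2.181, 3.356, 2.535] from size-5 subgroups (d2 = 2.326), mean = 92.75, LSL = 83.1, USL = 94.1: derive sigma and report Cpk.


R_bar = (3.241 + 0.761 + 1.795 + 3.525 + 0.229 + 2.181 + 3.356 + 2.535) / 8 = 2.202875
sigma = R_bar / d2 = 2.202875 / 2.326 = 0.94706578
Cp = (USL - LSL)/(6*sigma) = (94.1 - 83.1)/(6*0.94706578) = 1.9358
Cpu = (94.1 - 92.75)/(3*0.94706578) = 0.4752
Cpl = (92.75 - 83.1)/(3*0.94706578) = 3.3965
Cpk = min(Cpu, Cpl) = 0.4752

0.4752


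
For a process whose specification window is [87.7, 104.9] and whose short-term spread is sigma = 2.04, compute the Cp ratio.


Cp = (USL - LSL) / (6 * sigma)
= (104.9 - 87.7) / (6 * 2.04)
= 17.2000 / 12.2400
= 1.4052

1.4052


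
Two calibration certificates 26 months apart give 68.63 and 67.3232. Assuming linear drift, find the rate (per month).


rate = (v2 - v1) / months
= (67.3232 - 68.63) / 26
= -1.3068 / 26
= -0.0503

-0.0503


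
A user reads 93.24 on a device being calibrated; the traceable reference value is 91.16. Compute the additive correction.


Correction = standard - reading
= 91.16 - 93.24
= -2.0800

-2.0800


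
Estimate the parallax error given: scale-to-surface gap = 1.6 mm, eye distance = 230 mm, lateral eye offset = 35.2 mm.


error = h * offset / d
= 1.6 * 35.2 / 230
= 0.2449

0.2449


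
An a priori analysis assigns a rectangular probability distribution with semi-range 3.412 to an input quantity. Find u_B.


u_B = half_width / sqrt(3)
u_B = 3.412 / 1.7320508
u_B = 1.9699

1.9699


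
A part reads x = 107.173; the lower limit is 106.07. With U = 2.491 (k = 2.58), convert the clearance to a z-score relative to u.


u = U / k = 2.491 / 2.58 = 0.96550388
margin = |LSL - x| = |106.07 - 107.173| = 1.103
z = margin / u = 1.103 / 0.96550388
z = 1.1424

1.1424


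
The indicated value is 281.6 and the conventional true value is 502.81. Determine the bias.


Systematic error = measured - true
= 281.6 - 502.81
= -221.2100

-221.2100


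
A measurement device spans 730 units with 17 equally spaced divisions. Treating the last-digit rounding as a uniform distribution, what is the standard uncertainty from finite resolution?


resolution = range / divisions
resolution = 730 / 17 = 42.941176
u_res = resolution / (2*sqrt(3))
u_res = 42.941176 / 3.4641016
u_res = 12.3960

12.3960


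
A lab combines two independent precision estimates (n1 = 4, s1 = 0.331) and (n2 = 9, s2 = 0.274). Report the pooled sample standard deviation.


s_p = sqrt(((n1-1)*s1^2 + (n2-1)*s2^2) / (n1+n2-2))
numerator = (4-1)*0.331^2 + (9-1)*0.274^2 = 0.328683 + 0.600608 = 0.929291
denominator = 4 + 9 - 2 = 11
s_p^2 = 0.929291 / 11 = 0.084481
s_p = sqrt(0.084481) = 0.2907

0.2907


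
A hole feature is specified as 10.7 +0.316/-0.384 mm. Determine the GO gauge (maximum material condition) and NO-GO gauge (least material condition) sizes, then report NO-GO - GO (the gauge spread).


GO = nominal - lower_tol (smallest hole = maximum material condition)
GO = 10.7 - 0.384 = 10.316
NO-GO = nominal + upper_tol (largest hole = least material condition)
NO-GO = 10.7 + 0.316 = 11.016
spread = NO-GO - GO = 11.016 - 10.316 = 0.7000

0.7000


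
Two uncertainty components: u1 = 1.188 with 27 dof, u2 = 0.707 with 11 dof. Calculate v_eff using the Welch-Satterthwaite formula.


uc = sqrt(u1^2 + u2^2) = sqrt(1.188^2 + 0.707^2) = 1.382459
v_eff = uc^4 / (u1^4/v1 + u2^4/v2)
= 1.382459^4 / (1.188^4/27 + 0.707^4/11)
= 3.6526583 / 0.096487321
v_eff = 37.8564

37.8564


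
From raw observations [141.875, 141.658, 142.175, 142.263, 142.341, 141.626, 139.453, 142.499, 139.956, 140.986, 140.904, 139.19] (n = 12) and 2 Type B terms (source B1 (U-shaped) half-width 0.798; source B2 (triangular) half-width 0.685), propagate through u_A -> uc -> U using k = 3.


mean = (141.875 + 141.658 + 142.175 + 142.263 + 142.341 + 141.626 + 139.453 + 142.499 + 139.956 + 140.986 + 140.904 + 139.19) / 12 = 141.2438333
s = sqrt(sum((x - mean)^2)/(n-1)) = 1.1547035
u_A = s / sqrt(n) = 1.1547035 / sqrt(12) = 0.33333419
u_B1 = 0.798 / sqrt(2) = 0.56427121
u_B2 = 0.685 / sqrt(6) = 0.27965008
uc = sqrt(0.33333419^2 + 0.56427121^2 + 0.27965008^2) = 0.71254323
U = k * uc = 3 * 0.71254323
U = 2.1376

2.1376


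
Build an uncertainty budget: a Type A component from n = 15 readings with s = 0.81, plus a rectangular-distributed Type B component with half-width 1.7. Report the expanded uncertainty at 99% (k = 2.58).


u_A = s / sqrt(n) = 0.81 / sqrt(15) = 0.2091411
u_B = half_width / sqrt(3) = 1.7 / sqrt(3) = 0.98149546
uc = sqrt(u_A^2 + u_B^2) = sqrt(0.2091411^2 + 0.98149546^2) = 1.0035304
U = k * uc = 2.58 * 1.0035304
U = 2.5891

2.5891


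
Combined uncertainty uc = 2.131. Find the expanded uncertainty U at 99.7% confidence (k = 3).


U = k * uc
U = 3 * 2.131
U = 6.3930

6.3930


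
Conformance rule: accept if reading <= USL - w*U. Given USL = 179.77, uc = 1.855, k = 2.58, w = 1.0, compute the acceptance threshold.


U = k * uc = 2.58 * 1.855 = 4.7859
guard band g = w * U = 1.0 * 4.7859 = 4.7859
AL = USL - g = 179.77 - 4.7859
AL = 174.9841

174.9841


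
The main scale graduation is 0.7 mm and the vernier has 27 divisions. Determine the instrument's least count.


LC = MSD / n_div
= 0.7 / 27
= 0.0259

0.0259


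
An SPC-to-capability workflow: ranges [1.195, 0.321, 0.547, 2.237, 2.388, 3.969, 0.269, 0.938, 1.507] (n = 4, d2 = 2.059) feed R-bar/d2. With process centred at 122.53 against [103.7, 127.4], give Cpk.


R_bar = (1.195 + 0.321 + 0.547 + 2.237 + 2.388 + 3.969 + 0.269 + 0.938 + 1.507) / 9 = 1.4856667
sigma = R_bar / d2 = 1.4856667 / 2.059 = 0.72154769
Cp = (USL - LSL)/(6*sigma) = (127.4 - 103.7)/(6*0.72154769) = 5.4743
Cpu = (127.4 - 122.53)/(3*0.72154769) = 2.2498
Cpl = (122.53 - 103.7)/(3*0.72154769) = 8.6989
Cpk = min(Cpu, Cpl) = 2.2498

2.2498


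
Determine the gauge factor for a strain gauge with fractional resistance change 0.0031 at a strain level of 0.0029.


GF = (dR/R) / epsilon
= 0.0031 / 0.0029
= 1.0690

1.0690


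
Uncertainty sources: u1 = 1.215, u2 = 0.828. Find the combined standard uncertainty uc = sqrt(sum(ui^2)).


uc = sqrt(1.215^2 + 0.828^2)
uc = sqrt(2.161809)
uc = 1.4703

1.4703


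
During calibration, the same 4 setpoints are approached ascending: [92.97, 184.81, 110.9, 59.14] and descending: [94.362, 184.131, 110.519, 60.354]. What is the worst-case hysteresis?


|92.97 - 94.362| = 1.3920
|184.81 - 184.131| = 0.6790
|110.9 - 110.519| = 0.3810
|59.14 - 60.354| = 1.2140
hysteresis = max(diffs) = 1.3920

1.3920


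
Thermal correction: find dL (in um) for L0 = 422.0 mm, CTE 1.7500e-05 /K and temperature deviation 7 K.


dL = L * alpha * dT
= 422.0 * 1.7500e-05 * 7
= 0.0516950 mm
dL_um = 0.0516950 * 1000 = 51.6950 um

51.6950


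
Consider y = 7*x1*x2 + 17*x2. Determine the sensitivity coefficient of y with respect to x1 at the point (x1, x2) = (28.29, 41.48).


y = 7*x1*x2 + 17*x2
dy/dx1 = 7*x2
Evaluate at x2 = 41.48: c1 = 7 * 41.48
c1 = 290.3600

290.3600


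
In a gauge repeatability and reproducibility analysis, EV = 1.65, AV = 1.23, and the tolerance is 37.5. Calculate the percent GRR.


GRR = sqrt(EV^2 + AV^2) = sqrt(1.65^2 + 1.23^2) = 2.0580087
%GRR = GRR / tol * 100 = 2.0580087 / 37.5 * 100
%GRR = 5.4880

5.4880


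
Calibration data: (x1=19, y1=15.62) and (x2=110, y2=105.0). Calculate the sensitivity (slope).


slope = (y2 - y1) / (x2 - x1)
= (105.0 - 15.62) / (110 - 19)
= 89.3800 / 91
= 0.9822

0.9822


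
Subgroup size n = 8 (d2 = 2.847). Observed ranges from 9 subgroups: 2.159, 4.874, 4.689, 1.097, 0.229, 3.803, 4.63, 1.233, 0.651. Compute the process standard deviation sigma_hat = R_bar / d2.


R_bar = (2.159 + 4.874 + 4.689 + 1.097 + 0.229 + 3.803 + 4.63 + 1.233 + 0.651) / 9
R_bar = 23.365 / 9 = 2.5961111
sigma_hat = R_bar / d2 = 2.5961111 / 2.847 = 0.9119

0.9119


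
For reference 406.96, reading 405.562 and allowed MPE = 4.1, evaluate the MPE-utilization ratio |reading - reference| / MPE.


e = indication - reference = 405.562 - 406.96 = -1.3980
|e| = 1.3980
ratio = |e| / MPE = 1.3980 / 4.1
ratio = 0.3410

0.3410


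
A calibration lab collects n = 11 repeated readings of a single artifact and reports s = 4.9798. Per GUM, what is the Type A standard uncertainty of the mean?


u_A = s / sqrt(n)
u_A = 4.9798 / sqrt(11)
u_A = 4.9798 / 3.3166248
u_A = 1.5015

1.5015


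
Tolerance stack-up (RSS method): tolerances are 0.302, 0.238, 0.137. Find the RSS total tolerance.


RSS = sqrt(0.302^2 + 0.238^2 + 0.137^2)
= sqrt(0.166617)
= 0.4082

0.4082


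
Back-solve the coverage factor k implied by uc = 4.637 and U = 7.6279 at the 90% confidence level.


k = U / uc
k = 7.6279 / 4.637
k = 1.645

1.645


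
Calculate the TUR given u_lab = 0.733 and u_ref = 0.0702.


TUR = u_lab / u_ref
= 0.733 / 0.0702
= 10.4416

10.4416


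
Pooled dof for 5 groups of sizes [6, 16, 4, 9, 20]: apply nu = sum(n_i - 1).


nu = sum_i (n_i - 1)
nu = ((6 - 1) + (16 - 1) + (4 - 1) + (9 - 1) + (20 - 1))
nu = 5 + 15 + 3 + 8 + 19
nu = 50

50


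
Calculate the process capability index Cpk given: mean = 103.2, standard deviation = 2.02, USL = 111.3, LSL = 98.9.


Cpu = (USL - mean) / (3*sigma) = (111.3 - 103.2) / (3*2.02) = 1.3366
Cpl = (mean - LSL) / (3*sigma) = (103.2 - 98.9) / (3*2.02) = 0.7096
Cpk = min(Cpu, Cpl) = 0.7096

0.7096


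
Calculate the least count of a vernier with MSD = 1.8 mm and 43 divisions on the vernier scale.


LC = MSD / n_div
= 1.8 / 43
= 0.0419

0.0419


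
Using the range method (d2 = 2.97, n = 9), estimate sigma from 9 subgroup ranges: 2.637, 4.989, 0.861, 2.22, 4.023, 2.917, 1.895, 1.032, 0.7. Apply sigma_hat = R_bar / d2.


R_bar = (2.637 + 4.989 + 0.861 + 2.22 + 4.023 + 2.917 + 1.895 + 1.032 + 0.7) / 9
R_bar = 21.274 / 9 = 2.3637778
sigma_hat = R_bar / d2 = 2.3637778 / 2.97 = 0.7959

0.7959


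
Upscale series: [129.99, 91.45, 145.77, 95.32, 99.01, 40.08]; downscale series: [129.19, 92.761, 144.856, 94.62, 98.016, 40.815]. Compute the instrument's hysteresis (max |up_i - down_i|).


|129.99 - 129.19| = 0.8000
|91.45 - 92.761| = 1.3110
|145.77 - 144.856| = 0.9140
|95.32 - 94.62| = 0.7000
|99.01 - 98.016| = 0.9940
|40.08 - 40.815| = 0.7350
hysteresis = max(diffs) = 1.3110

1.3110


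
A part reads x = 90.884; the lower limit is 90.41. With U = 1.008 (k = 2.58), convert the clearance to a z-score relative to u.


u = U / k = 1.008 / 2.58 = 0.39069767
margin = |LSL - x| = |90.41 - 90.884| = 0.474
z = margin / u = 0.474 / 0.39069767
z = 1.2132

1.2132


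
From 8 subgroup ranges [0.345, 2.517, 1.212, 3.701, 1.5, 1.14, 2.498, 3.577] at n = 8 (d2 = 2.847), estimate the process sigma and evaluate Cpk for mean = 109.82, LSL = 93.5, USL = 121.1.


R_bar = (0.345 + 2.517 + 1.212 + 3.701 + 1.5 + 1.14 + 2.498 + 3.577) / 8 = 2.06125
sigma = R_bar / d2 = 2.06125 / 2.847 = 0.72400773
Cp = (USL - LSL)/(6*sigma) = (121.1 - 93.5)/(6*0.72400773) = 6.3535
Cpu = (121.1 - 109.82)/(3*0.72400773) = 5.1933
Cpl = (109.82 - 93.5)/(3*0.72400773) = 7.5137
Cpk = min(Cpu, Cpl) = 5.1933

5.1933


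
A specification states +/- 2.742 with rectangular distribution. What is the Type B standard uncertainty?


u_B = half_width / sqrt(3)
u_B = 2.742 / 1.7320508
u_B = 1.5831

1.5831


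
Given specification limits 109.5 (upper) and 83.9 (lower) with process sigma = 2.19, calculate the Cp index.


Cp = (USL - LSL) / (6 * sigma)
= (109.5 - 83.9) / (6 * 2.19)
= 25.6000 / 13.1400
= 1.9482

1.9482


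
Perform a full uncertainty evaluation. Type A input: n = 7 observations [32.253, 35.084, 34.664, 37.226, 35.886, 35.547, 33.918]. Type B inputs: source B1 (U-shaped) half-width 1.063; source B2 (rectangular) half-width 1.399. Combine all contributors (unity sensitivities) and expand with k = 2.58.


mean = (32.253 + 35.084 + 34.664 + 37.226 + 35.886 + 35.547 + 33.918) / 7 = 34.93971429
s = sqrt(sum((x - mean)^2)/(n-1)) = 1.5732411
u_A = s / sqrt(n) = 1.5732411 / sqrt(7) = 0.59462924
u_B1 = 1.063 / sqrt(2) = 0.75165451
u_B2 = 1.399 / sqrt(3) = 0.80771303
uc = sqrt(0.59462924^2 + 0.75165451^2 + 0.80771303^2) = 1.2533829
U = k * uc = 2.58 * 1.2533829
U = 3.2337

3.2337


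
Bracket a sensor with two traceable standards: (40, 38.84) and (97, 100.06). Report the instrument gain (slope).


slope = (y2 - y1) / (x2 - x1)
= (100.06 - 38.84) / (97 - 40)
= 61.2200 / 57
= 1.0740

1.0740


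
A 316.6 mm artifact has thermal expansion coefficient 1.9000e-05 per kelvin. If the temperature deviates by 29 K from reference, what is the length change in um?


dL = L * alpha * dT
= 316.6 * 1.9000e-05 * 29
= 0.1744466 mm
dL_um = 0.1744466 * 1000 = 174.4466 um

174.4466


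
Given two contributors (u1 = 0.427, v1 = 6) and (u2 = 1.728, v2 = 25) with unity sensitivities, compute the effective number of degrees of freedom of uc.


uc = sqrt(u1^2 + u2^2) = sqrt(0.427^2 + 1.728^2) = 1.7799756
v_eff = uc^4 / (u1^4/v1 + u2^4/v2)
= 1.7799756^4 / (0.427^4/6 + 1.728^4/25)
= 10.038208 / 0.36218466
v_eff = 27.7157

27.7157


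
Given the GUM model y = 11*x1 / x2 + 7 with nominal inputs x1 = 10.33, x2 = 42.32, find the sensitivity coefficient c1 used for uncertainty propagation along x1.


y = 11*x1 / x2 + 7
dy/dx1 = 11/x2
Evaluate at x2 = 42.32: c1 = 11 / 42.32
c1 = 0.2599

0.2599


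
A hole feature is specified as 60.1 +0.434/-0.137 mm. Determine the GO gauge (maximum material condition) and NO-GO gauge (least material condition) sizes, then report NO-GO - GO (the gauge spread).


GO = nominal - lower_tol (smallest hole = maximum material condition)
GO = 60.1 - 0.137 = 59.963
NO-GO = nominal + upper_tol (largest hole = least material condition)
NO-GO = 60.1 + 0.434 = 60.534
spread = NO-GO - GO = 60.534 - 59.963 = 0.5710

0.5710


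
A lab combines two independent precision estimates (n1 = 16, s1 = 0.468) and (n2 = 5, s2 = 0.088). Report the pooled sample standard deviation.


s_p = sqrt(((n1-1)*s1^2 + (n2-1)*s2^2) / (n1+n2-2))
numerator = (16-1)*0.468^2 + (5-1)*0.088^2 = 3.28536 + 0.030976 = 3.316336
denominator = 16 + 5 - 2 = 19
s_p^2 = 3.316336 / 19 = 0.174544
s_p = sqrt(0.174544) = 0.4178

0.4178


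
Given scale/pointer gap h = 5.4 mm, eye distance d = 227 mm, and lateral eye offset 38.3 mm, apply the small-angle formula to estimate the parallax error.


error = h * offset / d
= 5.4 * 38.3 / 227
= 0.9111

0.9111


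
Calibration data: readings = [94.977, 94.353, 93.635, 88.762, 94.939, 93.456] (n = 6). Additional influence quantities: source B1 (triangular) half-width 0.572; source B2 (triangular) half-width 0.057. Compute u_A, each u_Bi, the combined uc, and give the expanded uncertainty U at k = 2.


mean = (94.977 + 94.353 + 93.635 + 88.762 + 94.939 + 93.456) / 6 = 93.35366667
s = sqrt(sum((x - mean)^2)/(n-1)) = 2.3375279
u_A = s / sqrt(n) = 2.3375279 / sqrt(6) = 0.95429177
u_B1 = 0.572 / sqrt(6) = 0.23351802
u_B2 = 0.057 / sqrt(6) = 0.023270153
uc = sqrt(0.95429177^2 + 0.23351802^2 + 0.023270153^2) = 0.98272323
U = k * uc = 2 * 0.98272323
U = 1.9654

1.9654


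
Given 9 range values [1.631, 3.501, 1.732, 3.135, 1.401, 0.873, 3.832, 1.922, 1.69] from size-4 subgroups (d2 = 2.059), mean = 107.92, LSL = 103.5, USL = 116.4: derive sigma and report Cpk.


R_bar = (1.631 + 3.501 + 1.732 + 3.135 + 1.401 + 0.873 + 3.832 + 1.922 + 1.69) / 9 = 2.1907778
sigma = R_bar / d2 = 2.1907778 / 2.059 = 1.0640009
Cp = (USL - LSL)/(6*sigma) = (116.4 - 103.5)/(6*1.0640009) = 2.0207
Cpu = (116.4 - 107.92)/(3*1.0640009) = 2.6566
Cpl = (107.92 - 103.5)/(3*1.0640009) = 1.3847
Cpk = min(Cpu, Cpl) = 1.3847

1.3847


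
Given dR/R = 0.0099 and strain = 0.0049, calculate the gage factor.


GF = (dR/R) / epsilon
= 0.0099 / 0.0049
= 2.0204

2.0204


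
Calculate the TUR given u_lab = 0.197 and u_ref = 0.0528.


TUR = u_lab / u_ref
= 0.197 / 0.0528
= 3.7311

3.7311


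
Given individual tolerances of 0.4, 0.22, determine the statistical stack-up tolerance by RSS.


RSS = sqrt(0.4^2 + 0.22^2)
= sqrt(0.2084)
= 0.4565

0.4565


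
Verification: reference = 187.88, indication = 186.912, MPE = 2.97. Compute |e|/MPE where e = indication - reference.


e = indication - reference = 186.912 - 187.88 = -0.9680
|e| = 0.9680
ratio = |e| / MPE = 0.9680 / 2.97
ratio = 0.3259

0.3259


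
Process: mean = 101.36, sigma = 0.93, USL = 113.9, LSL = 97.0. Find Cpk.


Cpu = (USL - mean) / (3*sigma) = (113.9 - 101.36) / (3*0.93) = 4.4946
Cpl = (mean - LSL) / (3*sigma) = (101.36 - 97.0) / (3*0.93) = 1.5627
Cpk = min(Cpu, Cpl) = 1.5627

1.5627


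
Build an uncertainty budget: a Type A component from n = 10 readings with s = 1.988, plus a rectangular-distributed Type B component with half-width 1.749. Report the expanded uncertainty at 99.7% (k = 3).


u_A = s / sqrt(n) = 1.988 / sqrt(10) = 0.6286608
u_B = half_width / sqrt(3) = 1.749 / sqrt(3) = 1.0097856
uc = sqrt(u_A^2 + u_B^2) = sqrt(0.6286608^2 + 1.0097856^2) = 1.1894879
U = k * uc = 3 * 1.1894879
U = 3.5685

3.5685


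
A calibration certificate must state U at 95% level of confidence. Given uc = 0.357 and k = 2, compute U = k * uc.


U = k * uc
U = 2 * 0.357
U = 0.7140

0.7140


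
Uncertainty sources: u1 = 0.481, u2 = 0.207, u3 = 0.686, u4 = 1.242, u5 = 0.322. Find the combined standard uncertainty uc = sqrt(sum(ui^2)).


uc = sqrt(0.481^2 + 0.207^2 + 0.686^2 + 1.242^2 + 0.322^2)
uc = sqrt(2.391054)
uc = 1.5463

1.5463


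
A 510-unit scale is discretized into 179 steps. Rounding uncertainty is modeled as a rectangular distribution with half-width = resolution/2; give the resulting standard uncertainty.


resolution = range / divisions
resolution = 510 / 179 = 2.849162
u_res = resolution / (2*sqrt(3))
u_res = 2.849162 / 3.4641016
u_res = 0.8225

0.8225


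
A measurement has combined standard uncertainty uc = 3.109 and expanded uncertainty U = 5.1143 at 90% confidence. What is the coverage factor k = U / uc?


k = U / uc
k = 5.1143 / 3.109
k = 1.645

1.645


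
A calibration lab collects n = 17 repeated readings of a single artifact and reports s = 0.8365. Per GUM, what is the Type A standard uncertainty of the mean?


u_A = s / sqrt(n)
u_A = 0.8365 / sqrt(17)
u_A = 0.8365 / 4.1231056
u_A = 0.2029

0.2029


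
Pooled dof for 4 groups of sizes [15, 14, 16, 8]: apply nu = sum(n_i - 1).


nu = sum_i (n_i - 1)
nu = ((15 - 1) + (14 - 1) + (16 - 1) + (8 - 1))
nu = 14 + 13 + 15 + 7
nu = 49

49


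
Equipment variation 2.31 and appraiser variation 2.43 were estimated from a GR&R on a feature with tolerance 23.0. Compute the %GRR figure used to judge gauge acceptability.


GRR = sqrt(EV^2 + AV^2) = sqrt(2.31^2 + 2.43^2) = 3.3527601
%GRR = GRR / tol * 100 = 3.3527601 / 23.0 * 100
%GRR = 14.5772

14.5772


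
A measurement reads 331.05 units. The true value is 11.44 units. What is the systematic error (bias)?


Systematic error = measured - true
= 331.05 - 11.44
= 319.6100

319.6100


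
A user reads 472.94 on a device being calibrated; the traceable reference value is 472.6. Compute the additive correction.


Correction = standard - reading
= 472.6 - 472.94
= -0.3400

-0.3400


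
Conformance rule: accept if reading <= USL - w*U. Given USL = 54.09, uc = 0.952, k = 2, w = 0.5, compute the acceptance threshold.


U = k * uc = 2 * 0.952 = 1.904
guard band g = w * U = 0.5 * 1.904 = 0.952
AL = USL - g = 54.09 - 0.952
AL = 53.1380

53.1380


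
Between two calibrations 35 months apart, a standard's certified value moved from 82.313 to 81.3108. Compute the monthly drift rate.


rate = (v2 - v1) / months
= (81.3108 - 82.313) / 35
= -1.0022 / 35
= -0.0286

-0.0286


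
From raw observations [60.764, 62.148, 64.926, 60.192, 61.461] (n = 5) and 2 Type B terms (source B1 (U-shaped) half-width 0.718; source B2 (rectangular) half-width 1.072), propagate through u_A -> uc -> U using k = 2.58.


mean = (60.764 + 62.148 + 64.926 + 60.192 + 61.461) / 5 = 61.8982
s = sqrt(sum((x - mean)^2)/(n-1)) = 1.8451724
u_A = s / sqrt(n) = 1.8451724 / sqrt(5) = 0.82518618
u_B1 = 0.718 / sqrt(2) = 0.50770267
u_B2 = 1.072 / sqrt(3) = 0.61891949
uc = sqrt(0.82518618^2 + 0.50770267^2 + 0.61891949^2) = 1.1496763
U = k * uc = 2.58 * 1.1496763
U = 2.9662

2.9662


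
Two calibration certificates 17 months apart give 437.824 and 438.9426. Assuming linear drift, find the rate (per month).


rate = (v2 - v1) / months
= (438.9426 - 437.824) / 17
= 1.1186 / 17
= 0.0658

0.0658


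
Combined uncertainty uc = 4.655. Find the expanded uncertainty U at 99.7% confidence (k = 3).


U = k * uc
U = 3 * 4.655
U = 13.9650

13.9650


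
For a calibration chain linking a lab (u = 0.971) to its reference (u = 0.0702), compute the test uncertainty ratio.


TUR = u_lab / u_ref
= 0.971 / 0.0702
= 13.8319

13.8319


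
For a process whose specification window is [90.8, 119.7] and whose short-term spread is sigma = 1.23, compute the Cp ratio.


Cp = (USL - LSL) / (6 * sigma)
= (119.7 - 90.8) / (6 * 1.23)
= 28.9000 / 7.3800
= 3.9160

3.9160


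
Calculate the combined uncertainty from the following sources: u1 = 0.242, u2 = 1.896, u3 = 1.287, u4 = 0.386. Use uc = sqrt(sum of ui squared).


uc = sqrt(0.242^2 + 1.896^2 + 1.287^2 + 0.386^2)
uc = sqrt(5.458745)
uc = 2.3364

2.3364


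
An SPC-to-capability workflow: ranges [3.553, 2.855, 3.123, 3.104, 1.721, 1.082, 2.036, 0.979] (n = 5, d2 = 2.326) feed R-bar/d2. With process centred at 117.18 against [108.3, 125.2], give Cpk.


R_bar = (3.553 + 2.855 + 3.123 + 3.104 + 1.721 + 1.082 + 2.036 + 0.979) / 8 = 2.306625
sigma = R_bar / d2 = 2.306625 / 2.326 = 0.99167025
Cp = (USL - LSL)/(6*sigma) = (125.2 - 108.3)/(6*0.99167025) = 2.8403
Cpu = (125.2 - 117.18)/(3*0.99167025) = 2.6958
Cpl = (117.18 - 108.3)/(3*0.99167025) = 2.9849
Cpk = min(Cpu, Cpl) = 2.6958

2.6958


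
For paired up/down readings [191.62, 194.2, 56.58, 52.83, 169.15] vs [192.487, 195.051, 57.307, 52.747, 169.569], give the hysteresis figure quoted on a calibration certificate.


|191.62 - 192.487| = 0.8670
|194.2 - 195.051| = 0.8510
|56.58 - 57.307| = 0.7270
|52.83 - 52.747| = 0.0830
|169.15 - 169.569| = 0.4190
hysteresis = max(diffs) = 0.8670

0.8670
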